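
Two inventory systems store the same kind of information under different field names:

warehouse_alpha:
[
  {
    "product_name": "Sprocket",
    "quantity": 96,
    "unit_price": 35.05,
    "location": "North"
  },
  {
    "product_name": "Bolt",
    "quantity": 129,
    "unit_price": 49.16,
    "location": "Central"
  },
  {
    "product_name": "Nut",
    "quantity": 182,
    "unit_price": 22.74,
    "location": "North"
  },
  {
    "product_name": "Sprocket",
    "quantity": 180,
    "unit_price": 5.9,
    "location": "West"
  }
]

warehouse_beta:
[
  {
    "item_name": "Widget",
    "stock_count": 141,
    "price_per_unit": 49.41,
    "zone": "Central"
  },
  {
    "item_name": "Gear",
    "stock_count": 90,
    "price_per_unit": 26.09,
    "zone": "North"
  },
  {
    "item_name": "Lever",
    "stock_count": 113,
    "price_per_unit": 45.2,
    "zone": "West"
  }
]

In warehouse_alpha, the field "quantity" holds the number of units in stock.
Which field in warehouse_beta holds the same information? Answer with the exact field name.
stock_count

In warehouse_alpha, "quantity" holds the number of units in stock.
The fields in warehouse_beta are: "item_name", "stock_count", "price_per_unit", "zone".
"stock_count" is the match: the name refers to the same concept and its values are whole-number counts (e.g. 141, 90).
The other fields ("item_name", "price_per_unit", "zone") hold different kinds of data.

So "quantity" in warehouse_alpha corresponds to "stock_count" in warehouse_beta.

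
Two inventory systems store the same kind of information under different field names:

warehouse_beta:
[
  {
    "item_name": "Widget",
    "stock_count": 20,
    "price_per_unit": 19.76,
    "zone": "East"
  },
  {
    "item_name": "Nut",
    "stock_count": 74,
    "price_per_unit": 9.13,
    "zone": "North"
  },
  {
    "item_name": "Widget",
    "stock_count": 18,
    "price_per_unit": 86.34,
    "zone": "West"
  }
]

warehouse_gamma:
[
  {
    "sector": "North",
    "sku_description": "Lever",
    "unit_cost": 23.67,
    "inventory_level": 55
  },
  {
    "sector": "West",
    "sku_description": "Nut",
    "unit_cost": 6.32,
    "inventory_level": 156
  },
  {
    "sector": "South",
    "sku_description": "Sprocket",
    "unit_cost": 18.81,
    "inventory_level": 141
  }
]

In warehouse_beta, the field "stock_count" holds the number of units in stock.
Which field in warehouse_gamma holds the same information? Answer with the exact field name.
inventory_level

In warehouse_beta, "stock_count" holds the number of units in stock.
The fields in warehouse_gamma are: "sector", "sku_description", "unit_cost", "inventory_level".
"inventory_level" is the match: the name refers to the same concept and its values are whole-number counts (e.g. 55, 156).
The other fields ("sector", "sku_description", "unit_cost") hold different kinds of data.

So "stock_count" in warehouse_beta corresponds to "inventory_level" in warehouse_gamma.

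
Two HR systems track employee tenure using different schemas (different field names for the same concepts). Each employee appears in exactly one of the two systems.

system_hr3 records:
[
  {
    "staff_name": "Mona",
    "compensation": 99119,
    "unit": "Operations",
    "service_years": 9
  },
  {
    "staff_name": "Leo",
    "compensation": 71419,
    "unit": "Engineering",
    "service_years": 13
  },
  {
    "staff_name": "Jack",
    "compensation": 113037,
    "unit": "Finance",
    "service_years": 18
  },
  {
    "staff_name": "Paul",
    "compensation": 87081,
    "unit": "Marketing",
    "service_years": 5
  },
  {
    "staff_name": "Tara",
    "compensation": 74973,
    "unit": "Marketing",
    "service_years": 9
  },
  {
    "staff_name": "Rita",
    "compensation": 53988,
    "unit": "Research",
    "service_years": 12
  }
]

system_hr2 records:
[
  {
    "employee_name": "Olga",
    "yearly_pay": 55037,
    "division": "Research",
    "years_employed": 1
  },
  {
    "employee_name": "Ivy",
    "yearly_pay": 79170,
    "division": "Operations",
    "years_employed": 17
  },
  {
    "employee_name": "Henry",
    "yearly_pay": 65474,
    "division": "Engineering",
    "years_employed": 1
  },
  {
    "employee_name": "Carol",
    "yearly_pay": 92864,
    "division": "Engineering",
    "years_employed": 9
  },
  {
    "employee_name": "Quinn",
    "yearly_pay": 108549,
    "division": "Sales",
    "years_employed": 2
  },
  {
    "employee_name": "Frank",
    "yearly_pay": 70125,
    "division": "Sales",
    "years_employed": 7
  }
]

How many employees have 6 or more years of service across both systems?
8

Reconcile schemas: "service_years" (system_hr3) = "years_employed" (system_hr2) = years of service

From system_hr3: 5 employees with >= 6 years
From system_hr2: 3 employees with >= 6 years

Total: 5 + 3 = 8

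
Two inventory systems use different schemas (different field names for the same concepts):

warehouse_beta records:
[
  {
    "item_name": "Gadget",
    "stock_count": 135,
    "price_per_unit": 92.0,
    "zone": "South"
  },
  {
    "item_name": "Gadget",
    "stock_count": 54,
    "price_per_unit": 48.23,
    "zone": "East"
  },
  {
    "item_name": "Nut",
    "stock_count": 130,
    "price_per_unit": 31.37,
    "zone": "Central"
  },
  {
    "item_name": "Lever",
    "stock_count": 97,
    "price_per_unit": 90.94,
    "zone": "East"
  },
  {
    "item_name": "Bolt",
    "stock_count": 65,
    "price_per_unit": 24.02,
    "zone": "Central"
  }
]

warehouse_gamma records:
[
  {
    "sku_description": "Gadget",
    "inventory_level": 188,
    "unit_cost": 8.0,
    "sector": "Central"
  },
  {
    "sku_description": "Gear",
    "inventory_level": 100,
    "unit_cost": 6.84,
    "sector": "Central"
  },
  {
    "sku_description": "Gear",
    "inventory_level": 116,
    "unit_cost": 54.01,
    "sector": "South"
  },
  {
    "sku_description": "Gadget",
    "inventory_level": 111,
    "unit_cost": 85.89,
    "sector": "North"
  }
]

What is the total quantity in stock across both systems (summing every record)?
996

To reconcile these schemas, identify the field holding the quantity in stock in each system:
1. In warehouse_beta it is "stock_count"
2. In warehouse_gamma it is "inventory_level"

From warehouse_beta: 135 + 54 + 130 + 97 + 65 = 481
From warehouse_gamma: 188 + 100 + 116 + 111 = 515

Total: 481 + 515 = 996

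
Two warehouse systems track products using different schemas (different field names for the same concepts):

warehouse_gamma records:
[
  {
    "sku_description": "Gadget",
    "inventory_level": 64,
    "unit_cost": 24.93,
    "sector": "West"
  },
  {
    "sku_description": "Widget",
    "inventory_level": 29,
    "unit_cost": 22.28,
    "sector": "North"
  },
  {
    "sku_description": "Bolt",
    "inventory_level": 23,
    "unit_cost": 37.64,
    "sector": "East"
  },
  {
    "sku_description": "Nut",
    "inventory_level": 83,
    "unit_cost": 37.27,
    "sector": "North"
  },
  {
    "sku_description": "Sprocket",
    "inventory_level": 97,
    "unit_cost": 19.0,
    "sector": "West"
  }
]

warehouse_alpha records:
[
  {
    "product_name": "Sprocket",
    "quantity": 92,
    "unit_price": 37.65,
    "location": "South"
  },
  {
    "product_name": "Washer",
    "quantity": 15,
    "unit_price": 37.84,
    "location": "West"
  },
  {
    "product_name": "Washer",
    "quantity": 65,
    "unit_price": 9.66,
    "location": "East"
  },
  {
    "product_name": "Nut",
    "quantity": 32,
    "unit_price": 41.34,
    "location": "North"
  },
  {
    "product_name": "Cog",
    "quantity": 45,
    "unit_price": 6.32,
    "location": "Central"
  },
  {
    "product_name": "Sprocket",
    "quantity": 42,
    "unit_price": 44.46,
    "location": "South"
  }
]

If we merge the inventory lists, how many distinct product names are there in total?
7

Schema mapping: "sku_description" (warehouse_gamma) = "product_name" (warehouse_alpha) = product name

Products in warehouse_gamma: ['Bolt', 'Gadget', 'Nut', 'Sprocket', 'Widget']
Products in warehouse_alpha: ['Cog', 'Nut', 'Sprocket', 'Washer']

Union (unique products): ['Bolt', 'Cog', 'Gadget', 'Nut', 'Sprocket', 'Washer', 'Widget']
Count: 7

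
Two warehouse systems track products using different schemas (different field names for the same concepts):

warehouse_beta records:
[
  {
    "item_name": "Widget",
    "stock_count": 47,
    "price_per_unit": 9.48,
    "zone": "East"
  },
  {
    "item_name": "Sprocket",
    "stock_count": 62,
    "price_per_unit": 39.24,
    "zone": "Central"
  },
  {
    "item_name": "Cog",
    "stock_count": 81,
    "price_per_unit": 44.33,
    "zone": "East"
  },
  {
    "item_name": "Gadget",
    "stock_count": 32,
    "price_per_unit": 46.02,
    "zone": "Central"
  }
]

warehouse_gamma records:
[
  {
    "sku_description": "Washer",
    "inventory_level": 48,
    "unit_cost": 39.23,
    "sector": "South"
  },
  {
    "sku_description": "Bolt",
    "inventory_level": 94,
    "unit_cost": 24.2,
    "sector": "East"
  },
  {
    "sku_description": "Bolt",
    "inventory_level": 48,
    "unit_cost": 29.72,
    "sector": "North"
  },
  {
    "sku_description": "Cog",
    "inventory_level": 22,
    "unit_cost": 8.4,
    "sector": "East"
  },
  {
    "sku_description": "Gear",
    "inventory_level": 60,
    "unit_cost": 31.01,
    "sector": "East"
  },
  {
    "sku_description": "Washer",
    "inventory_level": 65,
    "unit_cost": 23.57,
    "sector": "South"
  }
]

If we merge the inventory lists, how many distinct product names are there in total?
7

Schema mapping: "item_name" (warehouse_beta) = "sku_description" (warehouse_gamma) = product name

Products in warehouse_beta: ['Cog', 'Gadget', 'Sprocket', 'Widget']
Products in warehouse_gamma: ['Bolt', 'Cog', 'Gear', 'Washer']

Union (unique products): ['Bolt', 'Cog', 'Gadget', 'Gear', 'Sprocket', 'Washer', 'Widget']
Count: 7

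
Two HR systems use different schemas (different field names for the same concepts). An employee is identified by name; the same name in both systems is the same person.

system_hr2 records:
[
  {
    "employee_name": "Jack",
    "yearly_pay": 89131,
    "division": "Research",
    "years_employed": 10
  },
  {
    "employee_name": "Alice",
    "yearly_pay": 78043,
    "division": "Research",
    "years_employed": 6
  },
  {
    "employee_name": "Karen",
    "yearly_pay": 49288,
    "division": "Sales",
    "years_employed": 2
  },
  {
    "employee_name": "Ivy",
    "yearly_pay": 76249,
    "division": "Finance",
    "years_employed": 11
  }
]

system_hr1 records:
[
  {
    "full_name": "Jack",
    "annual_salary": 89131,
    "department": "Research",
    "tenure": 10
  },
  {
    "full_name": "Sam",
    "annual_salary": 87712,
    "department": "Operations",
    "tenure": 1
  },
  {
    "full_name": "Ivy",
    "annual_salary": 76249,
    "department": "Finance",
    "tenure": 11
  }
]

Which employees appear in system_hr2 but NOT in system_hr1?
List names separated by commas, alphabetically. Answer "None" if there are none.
Alice, Karen

Schema mapping: "employee_name" (system_hr2) = "full_name" (system_hr1) = employee name

Names in system_hr2: ['Alice', 'Ivy', 'Jack', 'Karen']
Names in system_hr1: ['Ivy', 'Jack', 'Sam']

In system_hr2 but not system_hr1: ['Alice', 'Karen']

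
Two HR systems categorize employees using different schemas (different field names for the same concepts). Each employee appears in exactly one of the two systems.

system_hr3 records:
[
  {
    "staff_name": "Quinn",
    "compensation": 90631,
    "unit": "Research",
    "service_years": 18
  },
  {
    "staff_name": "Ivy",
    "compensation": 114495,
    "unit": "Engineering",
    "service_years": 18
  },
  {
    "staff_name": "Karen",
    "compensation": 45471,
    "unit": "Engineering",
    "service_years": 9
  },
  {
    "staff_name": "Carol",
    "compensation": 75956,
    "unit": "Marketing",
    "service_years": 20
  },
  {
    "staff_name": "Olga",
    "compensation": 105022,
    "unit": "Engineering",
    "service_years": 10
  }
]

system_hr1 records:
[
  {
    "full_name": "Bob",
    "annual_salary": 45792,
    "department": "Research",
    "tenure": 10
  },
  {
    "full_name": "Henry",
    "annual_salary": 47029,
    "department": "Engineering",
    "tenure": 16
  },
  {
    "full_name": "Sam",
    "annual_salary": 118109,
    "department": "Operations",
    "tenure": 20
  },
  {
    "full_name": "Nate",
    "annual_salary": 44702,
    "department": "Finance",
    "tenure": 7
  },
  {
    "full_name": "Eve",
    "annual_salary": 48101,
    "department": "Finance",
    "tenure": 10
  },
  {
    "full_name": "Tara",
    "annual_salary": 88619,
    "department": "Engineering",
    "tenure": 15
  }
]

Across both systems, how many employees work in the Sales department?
0

Schema mapping: "unit" (system_hr3) = "department" (system_hr1) = department

Sales employees in system_hr3: 0
Sales employees in system_hr1: 0

Total in Sales: 0 + 0 = 0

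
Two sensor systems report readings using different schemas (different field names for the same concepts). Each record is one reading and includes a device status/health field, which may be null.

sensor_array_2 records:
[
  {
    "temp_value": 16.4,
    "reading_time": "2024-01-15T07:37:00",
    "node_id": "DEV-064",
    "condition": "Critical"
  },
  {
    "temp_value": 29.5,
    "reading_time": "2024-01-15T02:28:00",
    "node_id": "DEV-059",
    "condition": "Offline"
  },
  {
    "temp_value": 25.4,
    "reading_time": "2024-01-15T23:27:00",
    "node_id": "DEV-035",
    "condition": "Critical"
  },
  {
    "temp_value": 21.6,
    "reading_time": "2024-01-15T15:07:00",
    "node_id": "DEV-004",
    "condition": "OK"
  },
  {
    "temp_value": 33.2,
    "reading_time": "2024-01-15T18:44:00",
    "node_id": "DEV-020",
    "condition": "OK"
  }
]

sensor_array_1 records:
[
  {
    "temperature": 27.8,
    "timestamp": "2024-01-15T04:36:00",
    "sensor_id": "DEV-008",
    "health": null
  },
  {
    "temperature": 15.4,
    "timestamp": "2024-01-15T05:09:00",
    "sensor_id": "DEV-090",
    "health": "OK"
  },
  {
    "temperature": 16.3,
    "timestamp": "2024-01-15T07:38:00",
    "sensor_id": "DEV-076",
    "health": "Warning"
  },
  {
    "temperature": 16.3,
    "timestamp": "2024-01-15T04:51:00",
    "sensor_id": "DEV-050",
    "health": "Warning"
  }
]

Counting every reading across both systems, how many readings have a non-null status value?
8

Schema mapping: "condition" (sensor_array_2) = "health" (sensor_array_1) = status

Non-null in sensor_array_2: 5
Non-null in sensor_array_1: 3

Total non-null: 5 + 3 = 8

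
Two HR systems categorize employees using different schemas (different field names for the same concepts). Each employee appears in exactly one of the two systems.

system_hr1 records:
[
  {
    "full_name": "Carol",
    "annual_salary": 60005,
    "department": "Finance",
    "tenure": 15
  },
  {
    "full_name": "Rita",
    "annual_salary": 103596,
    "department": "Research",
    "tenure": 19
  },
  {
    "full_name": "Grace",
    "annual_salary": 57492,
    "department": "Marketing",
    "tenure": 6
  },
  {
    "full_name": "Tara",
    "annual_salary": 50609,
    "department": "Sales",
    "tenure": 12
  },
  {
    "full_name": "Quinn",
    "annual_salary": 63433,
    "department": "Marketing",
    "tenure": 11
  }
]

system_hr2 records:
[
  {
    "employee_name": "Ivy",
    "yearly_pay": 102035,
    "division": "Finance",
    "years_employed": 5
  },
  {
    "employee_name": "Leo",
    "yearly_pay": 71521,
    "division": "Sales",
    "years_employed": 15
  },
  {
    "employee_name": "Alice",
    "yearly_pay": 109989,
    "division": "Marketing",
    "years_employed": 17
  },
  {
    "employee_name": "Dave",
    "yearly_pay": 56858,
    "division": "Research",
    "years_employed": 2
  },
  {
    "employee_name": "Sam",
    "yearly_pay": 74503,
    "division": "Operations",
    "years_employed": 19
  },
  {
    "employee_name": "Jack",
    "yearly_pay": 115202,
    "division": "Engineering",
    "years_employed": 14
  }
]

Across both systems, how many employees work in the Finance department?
2

Schema mapping: "department" (system_hr1) = "division" (system_hr2) = department

Finance employees in system_hr1: 1
Finance employees in system_hr2: 1

Total in Finance: 1 + 1 = 2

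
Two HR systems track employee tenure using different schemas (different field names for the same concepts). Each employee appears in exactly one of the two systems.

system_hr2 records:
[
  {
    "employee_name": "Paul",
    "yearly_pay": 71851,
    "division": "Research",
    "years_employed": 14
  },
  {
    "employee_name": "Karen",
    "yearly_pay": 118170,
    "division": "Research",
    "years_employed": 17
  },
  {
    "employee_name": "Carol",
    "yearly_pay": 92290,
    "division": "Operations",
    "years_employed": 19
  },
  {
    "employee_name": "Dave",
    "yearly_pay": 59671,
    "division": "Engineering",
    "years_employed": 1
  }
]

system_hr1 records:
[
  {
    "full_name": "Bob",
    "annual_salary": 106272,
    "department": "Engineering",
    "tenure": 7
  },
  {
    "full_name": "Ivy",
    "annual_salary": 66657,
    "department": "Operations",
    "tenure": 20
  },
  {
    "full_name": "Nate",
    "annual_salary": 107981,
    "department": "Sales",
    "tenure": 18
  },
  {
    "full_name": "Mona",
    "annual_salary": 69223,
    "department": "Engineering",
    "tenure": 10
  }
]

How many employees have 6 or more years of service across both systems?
7

Reconcile schemas: "years_employed" (system_hr2) = "tenure" (system_hr1) = years of service

From system_hr2: 3 employees with >= 6 years
From system_hr1: 4 employees with >= 6 years

Total: 3 + 4 = 7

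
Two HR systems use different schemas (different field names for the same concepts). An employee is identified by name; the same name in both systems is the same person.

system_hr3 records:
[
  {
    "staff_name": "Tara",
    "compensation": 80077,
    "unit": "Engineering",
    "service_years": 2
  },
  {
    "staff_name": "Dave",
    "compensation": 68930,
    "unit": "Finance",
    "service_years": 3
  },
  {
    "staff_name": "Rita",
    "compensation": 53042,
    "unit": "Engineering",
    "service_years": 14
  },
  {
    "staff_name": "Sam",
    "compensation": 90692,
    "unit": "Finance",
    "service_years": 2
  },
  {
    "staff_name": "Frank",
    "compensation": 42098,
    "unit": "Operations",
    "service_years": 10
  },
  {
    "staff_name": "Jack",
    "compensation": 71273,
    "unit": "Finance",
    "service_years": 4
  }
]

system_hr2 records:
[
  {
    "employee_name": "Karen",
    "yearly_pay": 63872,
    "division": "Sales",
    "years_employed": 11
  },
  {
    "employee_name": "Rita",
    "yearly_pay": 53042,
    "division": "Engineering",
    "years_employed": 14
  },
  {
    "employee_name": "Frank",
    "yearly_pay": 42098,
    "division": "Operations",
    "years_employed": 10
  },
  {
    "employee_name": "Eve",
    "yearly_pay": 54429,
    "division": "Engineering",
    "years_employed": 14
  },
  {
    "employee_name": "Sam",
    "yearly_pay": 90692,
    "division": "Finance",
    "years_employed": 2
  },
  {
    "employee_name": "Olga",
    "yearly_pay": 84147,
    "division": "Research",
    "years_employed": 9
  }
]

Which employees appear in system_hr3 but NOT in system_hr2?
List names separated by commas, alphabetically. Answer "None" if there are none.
Dave, Jack, Tara

Schema mapping: "staff_name" (system_hr3) = "employee_name" (system_hr2) = employee name

Names in system_hr3: ['Dave', 'Frank', 'Jack', 'Rita', 'Sam', 'Tara']
Names in system_hr2: ['Eve', 'Frank', 'Karen', 'Olga', 'Rita', 'Sam']

In system_hr3 but not system_hr2: ['Dave', 'Jack', 'Tara']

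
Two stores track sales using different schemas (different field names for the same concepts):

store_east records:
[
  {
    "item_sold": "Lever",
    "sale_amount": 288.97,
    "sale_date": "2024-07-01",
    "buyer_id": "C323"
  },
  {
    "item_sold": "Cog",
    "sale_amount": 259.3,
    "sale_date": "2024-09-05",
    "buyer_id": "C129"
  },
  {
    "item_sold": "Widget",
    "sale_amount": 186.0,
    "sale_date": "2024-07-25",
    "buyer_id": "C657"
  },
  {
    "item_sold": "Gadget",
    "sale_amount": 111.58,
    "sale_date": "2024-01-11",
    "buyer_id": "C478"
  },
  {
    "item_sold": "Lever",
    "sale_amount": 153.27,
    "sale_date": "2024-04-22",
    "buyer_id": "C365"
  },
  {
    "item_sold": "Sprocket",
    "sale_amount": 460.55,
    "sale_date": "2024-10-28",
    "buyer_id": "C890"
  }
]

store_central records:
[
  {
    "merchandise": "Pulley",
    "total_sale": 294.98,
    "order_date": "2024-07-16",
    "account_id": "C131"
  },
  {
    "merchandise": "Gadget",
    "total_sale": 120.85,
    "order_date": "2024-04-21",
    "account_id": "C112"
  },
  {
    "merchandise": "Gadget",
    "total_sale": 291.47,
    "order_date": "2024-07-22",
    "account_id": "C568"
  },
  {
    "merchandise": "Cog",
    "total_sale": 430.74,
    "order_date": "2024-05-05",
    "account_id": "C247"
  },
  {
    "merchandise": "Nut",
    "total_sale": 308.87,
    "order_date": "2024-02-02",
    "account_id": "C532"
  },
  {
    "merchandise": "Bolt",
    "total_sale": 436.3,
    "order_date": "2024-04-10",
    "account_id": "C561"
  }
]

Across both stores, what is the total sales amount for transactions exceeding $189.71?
2771.18

Schema mapping: "sale_amount" (store_east) = "total_sale" (store_central) = sale amount

Sum of sales > $189.71 in store_east: 1008.82
Sum of sales > $189.71 in store_central: 1762.36

Total: 1008.82 + 1762.36 = 2771.18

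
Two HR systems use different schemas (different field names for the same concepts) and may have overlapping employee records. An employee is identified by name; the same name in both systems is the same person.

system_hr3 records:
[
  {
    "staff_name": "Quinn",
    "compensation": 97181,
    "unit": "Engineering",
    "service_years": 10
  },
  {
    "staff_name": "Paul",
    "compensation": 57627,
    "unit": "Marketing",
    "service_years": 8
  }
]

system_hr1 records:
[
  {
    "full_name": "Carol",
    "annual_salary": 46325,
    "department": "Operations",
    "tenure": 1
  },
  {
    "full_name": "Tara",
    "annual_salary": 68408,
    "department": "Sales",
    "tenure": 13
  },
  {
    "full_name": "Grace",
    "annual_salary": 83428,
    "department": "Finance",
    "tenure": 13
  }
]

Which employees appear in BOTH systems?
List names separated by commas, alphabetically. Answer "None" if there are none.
None

Schema mapping: "staff_name" (system_hr3) = "full_name" (system_hr1) = employee name

Names in system_hr3: ['Paul', 'Quinn']
Names in system_hr1: ['Carol', 'Grace', 'Tara']

Intersection: None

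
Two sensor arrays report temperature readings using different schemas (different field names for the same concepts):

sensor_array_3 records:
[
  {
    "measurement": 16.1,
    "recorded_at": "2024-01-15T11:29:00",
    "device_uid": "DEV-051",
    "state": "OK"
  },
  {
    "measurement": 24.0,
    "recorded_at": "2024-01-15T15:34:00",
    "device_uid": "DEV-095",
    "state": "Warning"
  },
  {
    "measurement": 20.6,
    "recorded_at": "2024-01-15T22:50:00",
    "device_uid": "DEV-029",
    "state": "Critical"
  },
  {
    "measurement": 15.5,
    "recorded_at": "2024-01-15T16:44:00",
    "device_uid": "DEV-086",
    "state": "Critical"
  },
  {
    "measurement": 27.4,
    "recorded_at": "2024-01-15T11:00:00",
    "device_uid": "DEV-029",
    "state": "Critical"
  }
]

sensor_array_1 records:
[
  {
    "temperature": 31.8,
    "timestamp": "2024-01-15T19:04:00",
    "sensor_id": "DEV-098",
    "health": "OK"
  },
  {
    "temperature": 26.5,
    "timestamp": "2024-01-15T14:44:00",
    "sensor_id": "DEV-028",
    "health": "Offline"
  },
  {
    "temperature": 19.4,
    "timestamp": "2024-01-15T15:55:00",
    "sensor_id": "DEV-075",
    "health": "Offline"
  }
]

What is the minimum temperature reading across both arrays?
15.5

Schema mapping: "measurement" (sensor_array_3) = "temperature" (sensor_array_1) = temperature reading

Minimum in sensor_array_3: 15.5
Minimum in sensor_array_1: 19.4

Overall minimum: min(15.5, 19.4) = 15.5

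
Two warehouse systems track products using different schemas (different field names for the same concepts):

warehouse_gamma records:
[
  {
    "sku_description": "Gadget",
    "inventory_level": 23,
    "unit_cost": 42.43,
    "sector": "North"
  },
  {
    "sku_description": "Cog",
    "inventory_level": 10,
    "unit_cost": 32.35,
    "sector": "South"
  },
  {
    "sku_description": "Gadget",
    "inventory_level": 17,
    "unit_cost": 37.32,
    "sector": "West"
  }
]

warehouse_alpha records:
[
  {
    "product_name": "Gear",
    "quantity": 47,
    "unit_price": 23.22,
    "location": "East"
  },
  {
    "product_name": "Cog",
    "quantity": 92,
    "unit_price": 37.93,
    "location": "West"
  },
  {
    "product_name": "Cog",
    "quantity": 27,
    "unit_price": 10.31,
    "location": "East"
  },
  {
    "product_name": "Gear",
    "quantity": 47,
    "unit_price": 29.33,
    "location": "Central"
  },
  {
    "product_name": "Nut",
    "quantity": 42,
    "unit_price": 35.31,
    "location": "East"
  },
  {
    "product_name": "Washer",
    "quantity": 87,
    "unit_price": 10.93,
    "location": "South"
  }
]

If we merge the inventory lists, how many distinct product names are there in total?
5

Schema mapping: "sku_description" (warehouse_gamma) = "product_name" (warehouse_alpha) = product name

Products in warehouse_gamma: ['Cog', 'Gadget']
Products in warehouse_alpha: ['Cog', 'Gear', 'Nut', 'Washer']

Union (unique products): ['Cog', 'Gadget', 'Gear', 'Nut', 'Washer']
Count: 5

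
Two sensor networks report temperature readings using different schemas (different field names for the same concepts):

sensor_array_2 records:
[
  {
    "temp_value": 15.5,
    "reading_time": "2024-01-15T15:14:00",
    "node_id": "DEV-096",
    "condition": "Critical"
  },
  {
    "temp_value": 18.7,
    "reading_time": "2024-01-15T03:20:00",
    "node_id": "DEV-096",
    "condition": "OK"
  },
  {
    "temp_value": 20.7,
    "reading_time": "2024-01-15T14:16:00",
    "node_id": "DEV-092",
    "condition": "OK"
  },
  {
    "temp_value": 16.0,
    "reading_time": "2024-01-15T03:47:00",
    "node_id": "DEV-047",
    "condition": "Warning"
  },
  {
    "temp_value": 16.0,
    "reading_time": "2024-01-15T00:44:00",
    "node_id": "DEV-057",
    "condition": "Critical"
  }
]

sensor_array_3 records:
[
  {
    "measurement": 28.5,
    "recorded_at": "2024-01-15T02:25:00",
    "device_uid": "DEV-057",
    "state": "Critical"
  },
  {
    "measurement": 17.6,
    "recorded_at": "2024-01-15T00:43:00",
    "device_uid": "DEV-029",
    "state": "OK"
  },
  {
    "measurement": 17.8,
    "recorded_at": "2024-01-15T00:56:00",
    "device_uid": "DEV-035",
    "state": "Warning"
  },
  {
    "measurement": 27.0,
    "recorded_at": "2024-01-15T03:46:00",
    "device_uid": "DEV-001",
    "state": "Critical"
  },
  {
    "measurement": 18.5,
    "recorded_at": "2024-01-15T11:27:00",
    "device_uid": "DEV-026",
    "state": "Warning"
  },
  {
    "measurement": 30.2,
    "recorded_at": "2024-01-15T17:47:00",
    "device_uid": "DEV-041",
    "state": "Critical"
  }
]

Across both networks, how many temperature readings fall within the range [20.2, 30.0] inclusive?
3

Schema mapping: "temp_value" (sensor_array_2) = "measurement" (sensor_array_3) = temperature

Readings in [20.2, 30.0] from sensor_array_2: 1
Readings in [20.2, 30.0] from sensor_array_3: 2

Total count: 1 + 2 = 3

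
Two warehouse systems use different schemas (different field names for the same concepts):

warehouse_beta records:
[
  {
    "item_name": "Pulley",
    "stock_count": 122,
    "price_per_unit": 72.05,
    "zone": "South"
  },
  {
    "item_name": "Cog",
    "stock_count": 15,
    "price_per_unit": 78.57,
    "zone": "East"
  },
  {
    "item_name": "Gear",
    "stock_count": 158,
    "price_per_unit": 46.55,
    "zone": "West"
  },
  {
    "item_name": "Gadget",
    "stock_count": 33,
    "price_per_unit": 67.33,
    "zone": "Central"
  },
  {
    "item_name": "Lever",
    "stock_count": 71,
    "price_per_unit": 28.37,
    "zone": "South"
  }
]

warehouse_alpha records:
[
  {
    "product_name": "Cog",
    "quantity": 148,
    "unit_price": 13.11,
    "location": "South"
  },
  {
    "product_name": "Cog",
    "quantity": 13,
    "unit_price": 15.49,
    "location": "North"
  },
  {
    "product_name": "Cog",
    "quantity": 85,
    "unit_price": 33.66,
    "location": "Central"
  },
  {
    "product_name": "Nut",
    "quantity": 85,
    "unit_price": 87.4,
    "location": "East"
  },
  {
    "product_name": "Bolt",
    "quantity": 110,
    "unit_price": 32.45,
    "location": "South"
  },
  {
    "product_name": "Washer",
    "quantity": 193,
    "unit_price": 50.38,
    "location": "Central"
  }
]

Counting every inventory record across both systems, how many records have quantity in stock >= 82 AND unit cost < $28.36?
1

Schema mappings:
- "stock_count" (warehouse_beta) = "quantity" (warehouse_alpha) = quantity
- "price_per_unit" (warehouse_beta) = "unit_price" (warehouse_alpha) = unit cost

Records meeting both conditions in warehouse_beta: 0
Records meeting both conditions in warehouse_alpha: 1

Total: 0 + 1 = 1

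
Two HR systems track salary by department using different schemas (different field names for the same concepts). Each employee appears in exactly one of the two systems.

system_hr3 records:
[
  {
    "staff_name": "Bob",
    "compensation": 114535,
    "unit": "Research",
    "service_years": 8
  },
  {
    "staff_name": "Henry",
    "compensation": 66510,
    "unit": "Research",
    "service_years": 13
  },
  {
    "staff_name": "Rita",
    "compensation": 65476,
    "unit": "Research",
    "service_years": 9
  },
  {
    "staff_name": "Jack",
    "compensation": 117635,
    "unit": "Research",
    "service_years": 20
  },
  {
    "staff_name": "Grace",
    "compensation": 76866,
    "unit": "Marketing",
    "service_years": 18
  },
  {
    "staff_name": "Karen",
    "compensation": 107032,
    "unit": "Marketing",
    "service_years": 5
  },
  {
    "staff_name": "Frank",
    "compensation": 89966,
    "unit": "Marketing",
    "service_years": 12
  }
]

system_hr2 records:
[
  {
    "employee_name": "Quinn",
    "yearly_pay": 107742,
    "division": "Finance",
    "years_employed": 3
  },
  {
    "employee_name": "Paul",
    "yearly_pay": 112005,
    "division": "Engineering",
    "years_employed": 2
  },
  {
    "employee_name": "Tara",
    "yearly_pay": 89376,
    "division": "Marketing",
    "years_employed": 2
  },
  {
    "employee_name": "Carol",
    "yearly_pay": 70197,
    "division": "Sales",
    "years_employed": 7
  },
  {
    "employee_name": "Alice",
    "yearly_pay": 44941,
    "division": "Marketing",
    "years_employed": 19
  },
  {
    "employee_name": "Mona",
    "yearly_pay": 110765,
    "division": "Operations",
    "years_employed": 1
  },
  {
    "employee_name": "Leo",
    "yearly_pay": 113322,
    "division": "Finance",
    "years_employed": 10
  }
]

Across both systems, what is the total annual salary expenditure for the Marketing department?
408181

Schema mappings:
- "unit" (system_hr3) = "division" (system_hr2) = department
- "compensation" (system_hr3) = "yearly_pay" (system_hr2) = salary

Marketing salaries from system_hr3: 273864
Marketing salaries from system_hr2: 134317

Total: 273864 + 134317 = 408181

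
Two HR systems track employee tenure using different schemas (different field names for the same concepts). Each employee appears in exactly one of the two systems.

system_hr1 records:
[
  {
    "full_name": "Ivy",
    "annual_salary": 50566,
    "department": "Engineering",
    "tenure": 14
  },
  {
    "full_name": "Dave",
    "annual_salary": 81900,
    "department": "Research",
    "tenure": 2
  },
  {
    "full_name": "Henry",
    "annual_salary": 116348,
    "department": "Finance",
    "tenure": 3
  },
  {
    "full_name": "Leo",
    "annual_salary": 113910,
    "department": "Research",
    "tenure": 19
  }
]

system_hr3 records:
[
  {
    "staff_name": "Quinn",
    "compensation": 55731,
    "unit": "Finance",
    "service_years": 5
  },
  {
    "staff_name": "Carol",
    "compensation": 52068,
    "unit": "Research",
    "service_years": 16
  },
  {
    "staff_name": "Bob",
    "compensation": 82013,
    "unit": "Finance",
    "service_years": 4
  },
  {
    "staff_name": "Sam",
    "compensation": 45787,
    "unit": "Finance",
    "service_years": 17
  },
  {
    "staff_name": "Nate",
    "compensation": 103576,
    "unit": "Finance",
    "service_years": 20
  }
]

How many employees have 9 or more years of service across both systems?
5

Reconcile schemas: "tenure" (system_hr1) = "service_years" (system_hr3) = years of service

From system_hr1: 2 employees with >= 9 years
From system_hr3: 3 employees with >= 9 years

Total: 2 + 3 = 5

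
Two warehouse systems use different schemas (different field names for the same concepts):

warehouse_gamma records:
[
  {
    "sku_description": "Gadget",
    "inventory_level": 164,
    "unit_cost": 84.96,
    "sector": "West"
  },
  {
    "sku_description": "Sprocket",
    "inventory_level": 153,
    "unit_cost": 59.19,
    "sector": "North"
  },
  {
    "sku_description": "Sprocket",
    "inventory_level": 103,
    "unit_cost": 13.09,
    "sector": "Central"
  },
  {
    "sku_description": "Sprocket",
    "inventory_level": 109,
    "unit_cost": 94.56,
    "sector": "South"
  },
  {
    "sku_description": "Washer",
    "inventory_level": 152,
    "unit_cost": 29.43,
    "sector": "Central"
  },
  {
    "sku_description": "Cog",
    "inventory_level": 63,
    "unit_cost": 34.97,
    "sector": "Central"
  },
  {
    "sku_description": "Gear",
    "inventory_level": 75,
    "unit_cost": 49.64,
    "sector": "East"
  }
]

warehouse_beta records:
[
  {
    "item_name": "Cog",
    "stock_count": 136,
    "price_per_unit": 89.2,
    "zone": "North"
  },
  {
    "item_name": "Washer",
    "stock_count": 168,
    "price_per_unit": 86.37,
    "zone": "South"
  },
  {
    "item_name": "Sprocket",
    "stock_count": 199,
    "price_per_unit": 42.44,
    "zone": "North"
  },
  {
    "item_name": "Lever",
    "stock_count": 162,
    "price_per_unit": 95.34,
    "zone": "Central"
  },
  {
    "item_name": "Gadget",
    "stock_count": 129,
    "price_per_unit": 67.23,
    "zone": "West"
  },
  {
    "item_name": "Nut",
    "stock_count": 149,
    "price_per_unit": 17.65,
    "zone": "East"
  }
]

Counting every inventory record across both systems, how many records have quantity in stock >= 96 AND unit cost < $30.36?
3

Schema mappings:
- "inventory_level" (warehouse_gamma) = "stock_count" (warehouse_beta) = quantity
- "unit_cost" (warehouse_gamma) = "price_per_unit" (warehouse_beta) = unit cost

Records meeting both conditions in warehouse_gamma: 2
Records meeting both conditions in warehouse_beta: 1

Total: 2 + 1 = 3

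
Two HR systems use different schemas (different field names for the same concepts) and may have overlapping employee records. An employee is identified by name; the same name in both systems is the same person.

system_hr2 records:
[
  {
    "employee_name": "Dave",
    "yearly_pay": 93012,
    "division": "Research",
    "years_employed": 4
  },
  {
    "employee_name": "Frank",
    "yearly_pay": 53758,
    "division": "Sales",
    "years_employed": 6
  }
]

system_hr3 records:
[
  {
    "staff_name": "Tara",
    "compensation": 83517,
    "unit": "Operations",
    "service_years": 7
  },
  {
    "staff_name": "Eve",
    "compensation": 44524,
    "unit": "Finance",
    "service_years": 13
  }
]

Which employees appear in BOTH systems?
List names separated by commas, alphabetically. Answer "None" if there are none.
None

Schema mapping: "employee_name" (system_hr2) = "staff_name" (system_hr3) = employee name

Names in system_hr2: ['Dave', 'Frank']
Names in system_hr3: ['Eve', 'Tara']

Intersection: None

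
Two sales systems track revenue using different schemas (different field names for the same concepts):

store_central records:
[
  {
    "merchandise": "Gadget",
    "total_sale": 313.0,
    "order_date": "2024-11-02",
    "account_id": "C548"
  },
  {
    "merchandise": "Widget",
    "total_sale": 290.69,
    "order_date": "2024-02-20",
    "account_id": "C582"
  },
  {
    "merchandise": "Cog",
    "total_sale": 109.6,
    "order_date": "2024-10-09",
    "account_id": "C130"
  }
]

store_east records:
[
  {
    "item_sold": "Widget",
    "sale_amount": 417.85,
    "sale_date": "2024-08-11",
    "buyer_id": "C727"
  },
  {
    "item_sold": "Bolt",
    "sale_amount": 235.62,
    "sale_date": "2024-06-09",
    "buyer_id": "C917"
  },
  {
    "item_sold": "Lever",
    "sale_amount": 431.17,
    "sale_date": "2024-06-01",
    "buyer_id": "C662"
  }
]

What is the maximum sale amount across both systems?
431.17

Reconcile: "total_sale" (store_central) = "sale_amount" (store_east) = sale amount

Maximum in store_central: 313.0
Maximum in store_east: 431.17

Overall maximum: max(313.0, 431.17) = 431.17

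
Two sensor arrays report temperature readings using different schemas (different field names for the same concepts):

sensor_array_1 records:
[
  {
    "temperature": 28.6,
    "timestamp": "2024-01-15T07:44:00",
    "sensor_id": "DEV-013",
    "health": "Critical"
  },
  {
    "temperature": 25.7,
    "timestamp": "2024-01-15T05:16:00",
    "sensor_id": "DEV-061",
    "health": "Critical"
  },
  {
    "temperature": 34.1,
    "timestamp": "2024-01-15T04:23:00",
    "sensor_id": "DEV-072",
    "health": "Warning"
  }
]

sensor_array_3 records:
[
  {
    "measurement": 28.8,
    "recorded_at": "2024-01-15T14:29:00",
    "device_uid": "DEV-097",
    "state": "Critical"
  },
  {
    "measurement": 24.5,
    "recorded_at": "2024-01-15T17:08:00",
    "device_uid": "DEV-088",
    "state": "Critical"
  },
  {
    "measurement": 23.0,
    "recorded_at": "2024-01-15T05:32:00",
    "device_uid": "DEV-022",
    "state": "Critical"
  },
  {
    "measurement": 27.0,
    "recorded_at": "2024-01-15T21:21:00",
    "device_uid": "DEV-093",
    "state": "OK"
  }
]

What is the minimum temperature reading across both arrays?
23.0

Schema mapping: "temperature" (sensor_array_1) = "measurement" (sensor_array_3) = temperature reading

Minimum in sensor_array_1: 25.7
Minimum in sensor_array_3: 23.0

Overall minimum: min(25.7, 23.0) = 23.0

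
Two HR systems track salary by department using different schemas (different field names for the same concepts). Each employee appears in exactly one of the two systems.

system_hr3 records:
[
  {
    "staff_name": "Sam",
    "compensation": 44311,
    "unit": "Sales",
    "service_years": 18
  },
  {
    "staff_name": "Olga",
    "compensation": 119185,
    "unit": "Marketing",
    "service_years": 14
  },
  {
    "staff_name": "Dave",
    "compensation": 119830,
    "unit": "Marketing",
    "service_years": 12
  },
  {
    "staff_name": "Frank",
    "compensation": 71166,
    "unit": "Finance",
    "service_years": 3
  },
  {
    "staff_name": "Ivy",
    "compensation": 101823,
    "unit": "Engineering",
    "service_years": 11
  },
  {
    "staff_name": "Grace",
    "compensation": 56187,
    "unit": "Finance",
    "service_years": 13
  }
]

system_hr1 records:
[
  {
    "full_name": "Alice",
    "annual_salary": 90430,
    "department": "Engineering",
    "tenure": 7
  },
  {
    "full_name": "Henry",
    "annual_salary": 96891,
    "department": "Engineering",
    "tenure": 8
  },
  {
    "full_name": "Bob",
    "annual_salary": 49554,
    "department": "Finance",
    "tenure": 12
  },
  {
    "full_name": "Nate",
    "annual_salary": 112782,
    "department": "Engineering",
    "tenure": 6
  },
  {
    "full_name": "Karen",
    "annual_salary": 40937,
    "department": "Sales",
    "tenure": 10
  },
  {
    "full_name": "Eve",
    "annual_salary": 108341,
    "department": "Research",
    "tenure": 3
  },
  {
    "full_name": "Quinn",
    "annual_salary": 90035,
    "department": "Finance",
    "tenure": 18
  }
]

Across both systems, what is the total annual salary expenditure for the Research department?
108341

Schema mappings:
- "unit" (system_hr3) = "department" (system_hr1) = department
- "compensation" (system_hr3) = "annual_salary" (system_hr1) = salary

Research salaries from system_hr3: 0
Research salaries from system_hr1: 108341

Total: 0 + 108341 = 108341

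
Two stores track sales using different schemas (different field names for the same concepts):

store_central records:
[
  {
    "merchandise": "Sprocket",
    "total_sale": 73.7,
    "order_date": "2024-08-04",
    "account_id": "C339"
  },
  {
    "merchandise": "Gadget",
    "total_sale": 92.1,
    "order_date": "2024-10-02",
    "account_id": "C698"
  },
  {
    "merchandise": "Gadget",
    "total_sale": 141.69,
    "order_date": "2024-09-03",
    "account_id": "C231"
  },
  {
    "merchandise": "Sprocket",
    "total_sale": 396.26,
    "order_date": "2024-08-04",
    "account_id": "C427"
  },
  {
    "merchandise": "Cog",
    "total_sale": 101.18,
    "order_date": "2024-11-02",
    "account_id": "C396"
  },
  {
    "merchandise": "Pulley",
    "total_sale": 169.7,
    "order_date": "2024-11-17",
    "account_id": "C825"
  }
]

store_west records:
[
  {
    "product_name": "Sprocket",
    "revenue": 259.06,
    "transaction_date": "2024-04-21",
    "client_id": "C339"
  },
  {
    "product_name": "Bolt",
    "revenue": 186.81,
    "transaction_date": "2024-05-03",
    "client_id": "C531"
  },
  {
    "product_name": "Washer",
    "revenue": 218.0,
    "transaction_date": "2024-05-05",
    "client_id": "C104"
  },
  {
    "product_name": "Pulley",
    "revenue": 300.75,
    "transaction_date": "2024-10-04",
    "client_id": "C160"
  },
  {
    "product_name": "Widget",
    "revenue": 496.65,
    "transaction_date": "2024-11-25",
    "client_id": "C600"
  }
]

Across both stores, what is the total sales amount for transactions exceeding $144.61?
2027.23

Schema mapping: "total_sale" (store_central) = "revenue" (store_west) = sale amount

Sum of sales > $144.61 in store_central: 565.96
Sum of sales > $144.61 in store_west: 1461.27

Total: 565.96 + 1461.27 = 2027.23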